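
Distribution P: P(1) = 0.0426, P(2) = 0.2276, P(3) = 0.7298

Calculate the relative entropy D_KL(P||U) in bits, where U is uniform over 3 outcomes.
0.5733 bits

U(i) = 1/3 for all i

D_KL(P||U) = Σ P(x) log₂(P(x) / (1/3))
           = Σ P(x) log₂(P(x)) + log₂(3)
           = log₂(3) - H(P)

H(P) = -Σ P(x) log₂(P(x)):
  -P(1)·log₂(P(1)) = -(0.0426)·log₂(0.0426) = 0.19396
  -P(2)·log₂(P(2)) = -(0.2276)·log₂(0.2276) = 0.48602
  -P(3)·log₂(P(3)) = -(0.7298)·log₂(0.7298) = 0.33164
H(P) = 0.19396 + 0.48602 + 0.33164 = 1.01162 bits

log₂(3) = 1.58496 bits

D_KL(P||U) = 1.58496 - 1.01162 = 0.57334 ≈ 0.5733 bits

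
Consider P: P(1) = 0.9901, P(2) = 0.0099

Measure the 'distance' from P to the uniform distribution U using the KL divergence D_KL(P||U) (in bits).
0.9199 bits

U(i) = 1/2 for all i

D_KL(P||U) = Σ P(x) log₂(P(x) / (1/2))
           = Σ P(x) log₂(P(x)) + log₂(2)
           = log₂(2) - H(P)

H(P) = -Σ P(x) log₂(P(x)):
  -P(1)·log₂(P(1)) = -(0.9901)·log₂(0.9901) = 0.01421
  -P(2)·log₂(P(2)) = -(0.0099)·log₂(0.0099) = 0.06592
H(P) = 0.01421 + 0.06592 = 0.08013 bits

log₂(2) = 1.00000 bits

D_KL(P||U) = 1.00000 - 0.08013 = 0.91987 ≈ 0.9199 bits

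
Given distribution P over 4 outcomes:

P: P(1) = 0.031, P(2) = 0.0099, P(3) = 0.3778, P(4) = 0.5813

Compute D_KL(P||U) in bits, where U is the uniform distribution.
0.7932 bits

U(i) = 1/4 for all i

D_KL(P||U) = Σ P(x) log₂(P(x) / (1/4))
           = Σ P(x) log₂(P(x)) + log₂(4)
           = log₂(4) - H(P)

H(P) = -Σ P(x) log₂(P(x)):
  -P(1)·log₂(P(1)) = -(0.031)·log₂(0.031) = 0.15536
  -P(2)·log₂(P(2)) = -(0.0099)·log₂(0.0099) = 0.06592
  -P(3)·log₂(P(3)) = -(0.3778)·log₂(0.3778) = 0.53055
  -P(4)·log₂(P(4)) = -(0.5813)·log₂(0.5813) = 0.45495
H(P) = 0.15536 + 0.06592 + 0.53055 + 0.45495 = 1.20678 bits

log₂(4) = 2.00000 bits

D_KL(P||U) = 2.00000 - 1.20678 = 0.79322 ≈ 0.7932 bits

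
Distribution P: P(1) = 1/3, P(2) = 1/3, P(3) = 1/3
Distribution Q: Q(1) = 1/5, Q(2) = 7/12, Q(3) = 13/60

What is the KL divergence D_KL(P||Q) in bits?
0.1837 bits

D_KL(P||Q) = Σ P(x) log₂(P(x)/Q(x))

Computing term by term:
  P(1)·log₂(P(1)/Q(1)) = (1/3)·log₂((1/3)/(1/5)) = 0.24566
  P(2)·log₂(P(2)/Q(2)) = (1/3)·log₂((1/3)/(7/12)) = -0.26912
  P(3)·log₂(P(3)/Q(3)) = (1/3)·log₂((1/3)/(13/60)) = 0.20716

D_KL(P||Q) = 0.24566 - 0.26912 + 0.20716 = 0.18370 ≈ 0.1837 bits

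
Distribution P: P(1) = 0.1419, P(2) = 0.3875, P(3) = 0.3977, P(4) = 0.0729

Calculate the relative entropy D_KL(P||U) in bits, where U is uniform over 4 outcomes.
0.2658 bits

U(i) = 1/4 for all i

D_KL(P||U) = Σ P(x) log₂(P(x) / (1/4))
           = Σ P(x) log₂(P(x)) + log₂(4)
           = log₂(4) - H(P)

H(P) = -Σ P(x) log₂(P(x)):
  -P(1)·log₂(P(1)) = -(0.1419)·log₂(0.1419) = 0.39974
  -P(2)·log₂(P(2)) = -(0.3875)·log₂(0.3875) = 0.53000
  -P(3)·log₂(P(3)) = -(0.3977)·log₂(0.3977) = 0.52904
  -P(4)·log₂(P(4)) = -(0.0729)·log₂(0.0729) = 0.27541
H(P) = 0.39974 + 0.53000 + 0.52904 + 0.27541 = 1.73419 bits

log₂(4) = 2.00000 bits

D_KL(P||U) = 2.00000 - 1.73419 = 0.26581 ≈ 0.2658 bits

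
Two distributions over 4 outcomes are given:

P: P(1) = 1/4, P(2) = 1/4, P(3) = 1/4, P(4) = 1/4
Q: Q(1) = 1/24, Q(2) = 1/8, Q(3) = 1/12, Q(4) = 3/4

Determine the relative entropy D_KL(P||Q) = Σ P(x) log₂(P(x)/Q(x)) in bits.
0.8962 bits

D_KL(P||Q) = Σ P(x) log₂(P(x)/Q(x))

Computing term by term:
  P(1)·log₂(P(1)/Q(1)) = (1/4)·log₂((1/4)/(1/24)) = 0.64624
  P(2)·log₂(P(2)/Q(2)) = (1/4)·log₂((1/4)/(1/8)) = 0.25000
  P(3)·log₂(P(3)/Q(3)) = (1/4)·log₂((1/4)/(1/12)) = 0.39624
  P(4)·log₂(P(4)/Q(4)) = (1/4)·log₂((1/4)/(3/4)) = -0.39624

D_KL(P||Q) = 0.64624 + 0.25000 + 0.39624 - 0.39624 = 0.89624 ≈ 0.8962 bits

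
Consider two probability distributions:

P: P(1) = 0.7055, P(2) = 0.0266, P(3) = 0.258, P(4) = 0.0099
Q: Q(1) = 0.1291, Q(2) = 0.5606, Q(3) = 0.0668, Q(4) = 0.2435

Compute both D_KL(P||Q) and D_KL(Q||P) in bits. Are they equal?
D_KL(P||Q) = 2.0688 bits, D_KL(Q||P) = 3.1437 bits. No, they are not equal.

D_KL(P||Q) = Σ P(x) log₂(P(x)/Q(x))

Computing term by term:
  P(1)·log₂(P(1)/Q(1)) = 0.7055·log₂(0.7055/0.1291) = 1.72859
  P(2)·log₂(P(2)/Q(2)) = 0.0266·log₂(0.0266/0.5606) = -0.11697
  P(3)·log₂(P(3)/Q(3)) = 0.258·log₂(0.258/0.0668) = 0.50296
  P(4)·log₂(P(4)/Q(4)) = 0.0099·log₂(0.0099/0.2435) = -0.04574

D_KL(P||Q) = 1.72859 - 0.11697 + 0.50296 - 0.04574 = 2.06884 ≈ 2.0688 bits

D_KL(Q||P) = Σ Q(x) log₂(Q(x)/P(x))

Computing term by term:
  Q(1)·log₂(Q(1)/P(1)) = 0.1291·log₂(0.1291/0.7055) = -0.31632
  Q(2)·log₂(Q(2)/P(2)) = 0.5606·log₂(0.5606/0.0266) = 2.46522
  Q(3)·log₂(Q(3)/P(3)) = 0.0668·log₂(0.0668/0.258) = -0.13022
  Q(4)·log₂(Q(4)/P(4)) = 0.2435·log₂(0.2435/0.0099) = 1.12506

D_KL(Q||P) = -0.31632 + 2.46522 - 0.13022 + 1.12506 = 3.14374 ≈ 3.1437 bits

These are NOT equal (difference: 1.0749 bits). KL divergence is asymmetric: D_KL(P||Q) ≠ D_KL(Q||P) in general.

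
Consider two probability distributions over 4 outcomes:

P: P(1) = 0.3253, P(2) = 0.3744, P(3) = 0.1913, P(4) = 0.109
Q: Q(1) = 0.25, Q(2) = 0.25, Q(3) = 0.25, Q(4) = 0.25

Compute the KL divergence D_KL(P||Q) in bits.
0.1373 bits

D_KL(P||Q) = Σ P(x) log₂(P(x)/Q(x))

Computing term by term:
  P(1)·log₂(P(1)/Q(1)) = 0.3253·log₂(0.3253/0.25) = 0.12356
  P(2)·log₂(P(2)/Q(2)) = 0.3744·log₂(0.3744/0.25) = 0.21815
  P(3)·log₂(P(3)/Q(3)) = 0.1913·log₂(0.1913/0.25) = -0.07386
  P(4)·log₂(P(4)/Q(4)) = 0.109·log₂(0.109/0.25) = -0.13054

D_KL(P||Q) = 0.12356 + 0.21815 - 0.07386 - 0.13054 = 0.13731 ≈ 0.1373 bits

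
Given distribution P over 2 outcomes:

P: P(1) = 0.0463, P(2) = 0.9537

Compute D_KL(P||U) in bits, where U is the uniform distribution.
0.7295 bits

U(i) = 1/2 for all i

D_KL(P||U) = Σ P(x) log₂(P(x) / (1/2))
           = Σ P(x) log₂(P(x)) + log₂(2)
           = log₂(2) - H(P)

H(P) = -Σ P(x) log₂(P(x)):
  -P(1)·log₂(P(1)) = -(0.0463)·log₂(0.0463) = 0.20524
  -P(2)·log₂(P(2)) = -(0.9537)·log₂(0.9537) = 0.06523
H(P) = 0.20524 + 0.06523 = 0.27047 bits

log₂(2) = 1.00000 bits

D_KL(P||U) = 1.00000 - 0.27047 = 0.72953 ≈ 0.7295 bits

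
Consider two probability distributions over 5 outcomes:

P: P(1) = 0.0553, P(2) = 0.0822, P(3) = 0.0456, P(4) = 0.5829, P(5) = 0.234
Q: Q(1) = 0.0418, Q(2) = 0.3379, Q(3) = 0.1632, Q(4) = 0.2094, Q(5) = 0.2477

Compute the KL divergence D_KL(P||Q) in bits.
0.6125 bits

D_KL(P||Q) = Σ P(x) log₂(P(x)/Q(x))

Computing term by term:
  P(1)·log₂(P(1)/Q(1)) = 0.0553·log₂(0.0553/0.0418) = 0.02233
  P(2)·log₂(P(2)/Q(2)) = 0.0822·log₂(0.0822/0.3379) = -0.16764
  P(3)·log₂(P(3)/Q(3)) = 0.0456·log₂(0.0456/0.1632) = -0.08388
  P(4)·log₂(P(4)/Q(4)) = 0.5829·log₂(0.5829/0.2094) = 0.86094
  P(5)·log₂(P(5)/Q(5)) = 0.234·log₂(0.234/0.2477) = -0.01921

D_KL(P||Q) = 0.02233 - 0.16764 - 0.08388 + 0.86094 - 0.01921 = 0.61254 ≈ 0.6125 bits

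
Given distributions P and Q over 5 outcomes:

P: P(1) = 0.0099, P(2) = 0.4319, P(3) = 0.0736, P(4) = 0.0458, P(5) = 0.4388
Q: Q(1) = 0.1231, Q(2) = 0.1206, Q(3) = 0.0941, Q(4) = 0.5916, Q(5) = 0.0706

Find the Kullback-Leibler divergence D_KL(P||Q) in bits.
1.7204 bits

D_KL(P||Q) = Σ P(x) log₂(P(x)/Q(x))

Computing term by term:
  P(1)·log₂(P(1)/Q(1)) = 0.0099·log₂(0.0099/0.1231) = -0.03600
  P(2)·log₂(P(2)/Q(2)) = 0.4319·log₂(0.4319/0.1206) = 0.79490
  P(3)·log₂(P(3)/Q(3)) = 0.0736·log₂(0.0736/0.0941) = -0.02609
  P(4)·log₂(P(4)/Q(4)) = 0.0458·log₂(0.0458/0.5916) = -0.16906
  P(5)·log₂(P(5)/Q(5)) = 0.4388·log₂(0.4388/0.0706) = 1.15660

D_KL(P||Q) = -0.03600 + 0.79490 - 0.02609 - 0.16906 + 1.15660 = 1.72035 ≈ 1.7204 bits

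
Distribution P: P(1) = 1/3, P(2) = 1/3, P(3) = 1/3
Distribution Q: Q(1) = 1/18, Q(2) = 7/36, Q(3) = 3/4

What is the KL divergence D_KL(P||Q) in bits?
0.7309 bits

D_KL(P||Q) = Σ P(x) log₂(P(x)/Q(x))

Computing term by term:
  P(1)·log₂(P(1)/Q(1)) = (1/3)·log₂((1/3)/(1/18)) = 0.86165
  P(2)·log₂(P(2)/Q(2)) = (1/3)·log₂((1/3)/(7/36)) = 0.25920
  P(3)·log₂(P(3)/Q(3)) = (1/3)·log₂((1/3)/(3/4)) = -0.38998

D_KL(P||Q) = 0.86165 + 0.25920 - 0.38998 = 0.73087 ≈ 0.7309 bits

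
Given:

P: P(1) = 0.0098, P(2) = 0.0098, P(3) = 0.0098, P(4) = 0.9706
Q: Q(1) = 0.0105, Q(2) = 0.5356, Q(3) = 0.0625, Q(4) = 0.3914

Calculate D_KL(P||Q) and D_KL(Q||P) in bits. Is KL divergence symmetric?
D_KL(P||Q) = 1.1880 bits, D_KL(Q||P) = 2.7469 bits. No, KL divergence is not symmetric.

D_KL(P||Q) = Σ P(x) log₂(P(x)/Q(x))

Computing term by term:
  P(1)·log₂(P(1)/Q(1)) = 0.0098·log₂(0.0098/0.0105) = -0.00098
  P(2)·log₂(P(2)/Q(2)) = 0.0098·log₂(0.0098/0.5356) = -0.05657
  P(3)·log₂(P(3)/Q(3)) = 0.0098·log₂(0.0098/0.0625) = -0.02620
  P(4)·log₂(P(4)/Q(4)) = 0.9706·log₂(0.9706/0.3914) = 1.27171

D_KL(P||Q) = -0.00098 - 0.05657 - 0.02620 + 1.27171 = 1.18796 ≈ 1.1880 bits

D_KL(Q||P) = Σ Q(x) log₂(Q(x)/P(x))

Computing term by term:
  Q(1)·log₂(Q(1)/P(1)) = 0.0105·log₂(0.0105/0.0098) = 0.00105
  Q(2)·log₂(Q(2)/P(2)) = 0.5356·log₂(0.5356/0.0098) = 3.09161
  Q(3)·log₂(Q(3)/P(3)) = 0.0625·log₂(0.0625/0.0098) = 0.16706
  Q(4)·log₂(Q(4)/P(4)) = 0.3914·log₂(0.3914/0.9706) = -0.51283

D_KL(Q||P) = 0.00105 + 3.09161 + 0.16706 - 0.51283 = 2.74689 ≈ 2.7469 bits

These are NOT equal (difference: 1.5589 bits). KL divergence is asymmetric: D_KL(P||Q) ≠ D_KL(Q||P) in general.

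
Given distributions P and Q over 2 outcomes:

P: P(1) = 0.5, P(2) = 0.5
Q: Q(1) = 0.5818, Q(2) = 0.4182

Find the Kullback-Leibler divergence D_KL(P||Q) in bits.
0.0196 bits

D_KL(P||Q) = Σ P(x) log₂(P(x)/Q(x))

Computing term by term:
  P(1)·log₂(P(1)/Q(1)) = 0.5·log₂(0.5/0.5818) = -0.10930
  P(2)·log₂(P(2)/Q(2)) = 0.5·log₂(0.5/0.4182) = 0.12887

D_KL(P||Q) = -0.10930 + 0.12887 = 0.01957 ≈ 0.0196 bits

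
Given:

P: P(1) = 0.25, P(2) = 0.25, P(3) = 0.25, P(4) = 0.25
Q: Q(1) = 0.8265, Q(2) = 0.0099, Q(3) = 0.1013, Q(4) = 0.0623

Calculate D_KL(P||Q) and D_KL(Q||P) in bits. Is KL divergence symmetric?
D_KL(P||Q) = 1.5603 bits, D_KL(Q||P) = 1.1228 bits. No, KL divergence is not symmetric.

D_KL(P||Q) = Σ P(x) log₂(P(x)/Q(x))

Computing term by term:
  P(1)·log₂(P(1)/Q(1)) = 0.25·log₂(0.25/0.8265) = -0.43127
  P(2)·log₂(P(2)/Q(2)) = 0.25·log₂(0.25/0.0099) = 1.16459
  P(3)·log₂(P(3)/Q(3)) = 0.25·log₂(0.25/0.1013) = 0.32582
  P(4)·log₂(P(4)/Q(4)) = 0.25·log₂(0.25/0.0623) = 0.50116

D_KL(P||Q) = -0.43127 + 1.16459 + 0.32582 + 0.50116 = 1.56030 ≈ 1.5603 bits

D_KL(Q||P) = Σ Q(x) log₂(Q(x)/P(x))

Computing term by term:
  Q(1)·log₂(Q(1)/P(1)) = 0.8265·log₂(0.8265/0.25) = 1.42578
  Q(2)·log₂(Q(2)/P(2)) = 0.0099·log₂(0.0099/0.25) = -0.04612
  Q(3)·log₂(Q(3)/P(3)) = 0.1013·log₂(0.1013/0.25) = -0.13202
  Q(4)·log₂(Q(4)/P(4)) = 0.0623·log₂(0.0623/0.25) = -0.12489

D_KL(Q||P) = 1.42578 - 0.04612 - 0.13202 - 0.12489 = 1.12275 ≈ 1.1228 bits

These are NOT equal (difference: 0.4375 bits). KL divergence is asymmetric: D_KL(P||Q) ≠ D_KL(Q||P) in general.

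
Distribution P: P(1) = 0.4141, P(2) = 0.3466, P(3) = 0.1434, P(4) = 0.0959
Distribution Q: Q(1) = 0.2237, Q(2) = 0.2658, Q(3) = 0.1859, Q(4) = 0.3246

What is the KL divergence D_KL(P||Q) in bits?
0.2782 bits

D_KL(P||Q) = Σ P(x) log₂(P(x)/Q(x))

Computing term by term:
  P(1)·log₂(P(1)/Q(1)) = 0.4141·log₂(0.4141/0.2237) = 0.36789
  P(2)·log₂(P(2)/Q(2)) = 0.3466·log₂(0.3466/0.2658) = 0.13272
  P(3)·log₂(P(3)/Q(3)) = 0.1434·log₂(0.1434/0.1859) = -0.05370
  P(4)·log₂(P(4)/Q(4)) = 0.0959·log₂(0.0959/0.3246) = -0.16869

D_KL(P||Q) = 0.36789 + 0.13272 - 0.05370 - 0.16869 = 0.27822 ≈ 0.2782 bits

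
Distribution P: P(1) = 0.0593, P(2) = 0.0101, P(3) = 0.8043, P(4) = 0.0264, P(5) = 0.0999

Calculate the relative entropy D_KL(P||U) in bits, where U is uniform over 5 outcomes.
1.2901 bits

U(i) = 1/5 for all i

D_KL(P||U) = Σ P(x) log₂(P(x) / (1/5))
           = Σ P(x) log₂(P(x)) + log₂(5)
           = log₂(5) - H(P)

H(P) = -Σ P(x) log₂(P(x)):
  -P(1)·log₂(P(1)) = -(0.0593)·log₂(0.0593) = 0.24170
  -P(2)·log₂(P(2)) = -(0.0101)·log₂(0.0101) = 0.06696
  -P(3)·log₂(P(3)) = -(0.8043)·log₂(0.8043) = 0.25271
  -P(4)·log₂(P(4)) = -(0.0264)·log₂(0.0264) = 0.13842
  -P(5)·log₂(P(5)) = -(0.0999)·log₂(0.0999) = 0.33200
H(P) = 0.24170 + 0.06696 + 0.25271 + 0.13842 + 0.33200 = 1.03179 bits

log₂(5) = 2.32193 bits

D_KL(P||U) = 2.32193 - 1.03179 = 1.29014 ≈ 1.2901 bits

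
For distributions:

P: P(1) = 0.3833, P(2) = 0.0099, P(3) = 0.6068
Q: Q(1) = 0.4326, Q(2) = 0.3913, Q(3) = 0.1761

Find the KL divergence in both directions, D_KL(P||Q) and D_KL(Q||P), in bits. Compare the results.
D_KL(P||Q) = 0.9636 bits, D_KL(Q||P) = 1.8369 bits. D_KL(Q||P) is larger than D_KL(P||Q) by 0.8733 bits; the two directions differ.

D_KL(P||Q) = Σ P(x) log₂(P(x)/Q(x))

Computing term by term:
  P(1)·log₂(P(1)/Q(1)) = 0.3833·log₂(0.3833/0.4326) = -0.06691
  P(2)·log₂(P(2)/Q(2)) = 0.0099·log₂(0.0099/0.3913) = -0.05252
  P(3)·log₂(P(3)/Q(3)) = 0.6068·log₂(0.6068/0.1761) = 1.08303

D_KL(P||Q) = -0.06691 - 0.05252 + 1.08303 = 0.96360 ≈ 0.9636 bits

D_KL(Q||P) = Σ Q(x) log₂(Q(x)/P(x))

Computing term by term:
  Q(1)·log₂(Q(1)/P(1)) = 0.4326·log₂(0.4326/0.3833) = 0.07551
  Q(2)·log₂(Q(2)/P(2)) = 0.3913·log₂(0.3913/0.0099) = 2.07573
  Q(3)·log₂(Q(3)/P(3)) = 0.1761·log₂(0.1761/0.6068) = -0.31431

D_KL(Q||P) = 0.07551 + 2.07573 - 0.31431 = 1.83693 ≈ 1.8369 bits

These are NOT equal (difference: 0.8733 bits). KL divergence is asymmetric: D_KL(P||Q) ≠ D_KL(Q||P) in general.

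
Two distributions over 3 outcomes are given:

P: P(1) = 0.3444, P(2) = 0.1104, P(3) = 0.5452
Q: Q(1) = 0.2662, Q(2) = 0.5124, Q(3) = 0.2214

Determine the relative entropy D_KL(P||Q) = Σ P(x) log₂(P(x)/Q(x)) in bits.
0.5923 bits

D_KL(P||Q) = Σ P(x) log₂(P(x)/Q(x))

Computing term by term:
  P(1)·log₂(P(1)/Q(1)) = 0.3444·log₂(0.3444/0.2662) = 0.12797
  P(2)·log₂(P(2)/Q(2)) = 0.1104·log₂(0.1104/0.5124) = -0.24448
  P(3)·log₂(P(3)/Q(3)) = 0.5452·log₂(0.5452/0.2214) = 0.70883

D_KL(P||Q) = 0.12797 - 0.24448 + 0.70883 = 0.59232 ≈ 0.5923 bits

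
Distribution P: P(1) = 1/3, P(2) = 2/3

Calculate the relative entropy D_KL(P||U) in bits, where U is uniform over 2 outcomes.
0.0817 bits

U(i) = 1/2 for all i

D_KL(P||U) = Σ P(x) log₂(P(x) / (1/2))
           = Σ P(x) log₂(P(x)) + log₂(2)
           = log₂(2) - H(P)

H(P) = -Σ P(x) log₂(P(x)):
  -P(1)·log₂(P(1)) = -(1/3)·log₂(1/3) = 0.52832
  -P(2)·log₂(P(2)) = -(2/3)·log₂(2/3) = 0.38998
H(P) = 0.52832 + 0.38998 = 0.91830 bits

log₂(2) = 1.00000 bits

D_KL(P||U) = 1.00000 - 0.91830 = 0.08170 ≈ 0.0817 bits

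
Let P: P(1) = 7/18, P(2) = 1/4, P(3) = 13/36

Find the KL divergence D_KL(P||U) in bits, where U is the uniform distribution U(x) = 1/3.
0.0244 bits

U(i) = 1/3 for all i

D_KL(P||U) = Σ P(x) log₂(P(x) / (1/3))
           = Σ P(x) log₂(P(x)) + log₂(3)
           = log₂(3) - H(P)

H(P) = -Σ P(x) log₂(P(x)):
  -P(1)·log₂(P(1)) = -(7/18)·log₂(7/18) = 0.52989
  -P(2)·log₂(P(2)) = -(1/4)·log₂(1/4) = 0.50000
  -P(3)·log₂(P(3)) = -(13/36)·log₂(13/36) = 0.53065
H(P) = 0.52989 + 0.50000 + 0.53065 = 1.56054 bits

log₂(3) = 1.58496 bits

D_KL(P||U) = 1.58496 - 1.56054 = 0.02442 ≈ 0.0244 bits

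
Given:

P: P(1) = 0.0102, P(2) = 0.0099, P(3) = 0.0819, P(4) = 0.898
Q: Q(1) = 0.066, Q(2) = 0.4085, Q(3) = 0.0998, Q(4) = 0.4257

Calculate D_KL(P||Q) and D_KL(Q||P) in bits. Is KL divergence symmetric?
D_KL(P||Q) = 0.8631 bits, D_KL(Q||P) = 1.9402 bits. No, KL divergence is not symmetric.

D_KL(P||Q) = Σ P(x) log₂(P(x)/Q(x))

Computing term by term:
  P(1)·log₂(P(1)/Q(1)) = 0.0102·log₂(0.0102/0.066) = -0.02748
  P(2)·log₂(P(2)/Q(2)) = 0.0099·log₂(0.0099/0.4085) = -0.05313
  P(3)·log₂(P(3)/Q(3)) = 0.0819·log₂(0.0819/0.0998) = -0.02336
  P(4)·log₂(P(4)/Q(4)) = 0.898·log₂(0.898/0.4257) = 0.96704

D_KL(P||Q) = -0.02748 - 0.05313 - 0.02336 + 0.96704 = 0.86307 ≈ 0.8631 bits

D_KL(Q||P) = Σ Q(x) log₂(Q(x)/P(x))

Computing term by term:
  Q(1)·log₂(Q(1)/P(1)) = 0.066·log₂(0.066/0.0102) = 0.17780
  Q(2)·log₂(Q(2)/P(2)) = 0.4085·log₂(0.4085/0.0099) = 2.19232
  Q(3)·log₂(Q(3)/P(3)) = 0.0998·log₂(0.0998/0.0819) = 0.02846
  Q(4)·log₂(Q(4)/P(4)) = 0.4257·log₂(0.4257/0.898) = -0.45843

D_KL(Q||P) = 0.17780 + 2.19232 + 0.02846 - 0.45843 = 1.94015 ≈ 1.9402 bits

These are NOT equal (difference: 1.0771 bits). KL divergence is asymmetric: D_KL(P||Q) ≠ D_KL(Q||P) in general.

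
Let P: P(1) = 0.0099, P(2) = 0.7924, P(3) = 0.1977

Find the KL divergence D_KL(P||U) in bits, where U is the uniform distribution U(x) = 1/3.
0.7907 bits

U(i) = 1/3 for all i

D_KL(P||U) = Σ P(x) log₂(P(x) / (1/3))
           = Σ P(x) log₂(P(x)) + log₂(3)
           = log₂(3) - H(P)

H(P) = -Σ P(x) log₂(P(x)):
  -P(1)·log₂(P(1)) = -(0.0099)·log₂(0.0099) = 0.06592
  -P(2)·log₂(P(2)) = -(0.7924)·log₂(0.7924) = 0.26601
  -P(3)·log₂(P(3)) = -(0.1977)·log₂(0.1977) = 0.46234
H(P) = 0.06592 + 0.26601 + 0.46234 = 0.79427 bits

log₂(3) = 1.58496 bits

D_KL(P||U) = 1.58496 - 0.79427 = 0.79069 ≈ 0.7907 bits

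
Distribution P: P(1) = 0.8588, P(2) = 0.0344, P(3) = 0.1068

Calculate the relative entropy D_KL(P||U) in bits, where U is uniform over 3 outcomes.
0.8845 bits

U(i) = 1/3 for all i

D_KL(P||U) = Σ P(x) log₂(P(x) / (1/3))
           = Σ P(x) log₂(P(x)) + log₂(3)
           = log₂(3) - H(P)

H(P) = -Σ P(x) log₂(P(x)):
  -P(1)·log₂(P(1)) = -(0.8588)·log₂(0.8588) = 0.18860
  -P(2)·log₂(P(2)) = -(0.0344)·log₂(0.0344) = 0.16723
  -P(3)·log₂(P(3)) = -(0.1068)·log₂(0.1068) = 0.34465
H(P) = 0.18860 + 0.16723 + 0.34465 = 0.70048 bits

log₂(3) = 1.58496 bits

D_KL(P||U) = 1.58496 - 0.70048 = 0.88448 ≈ 0.8845 bits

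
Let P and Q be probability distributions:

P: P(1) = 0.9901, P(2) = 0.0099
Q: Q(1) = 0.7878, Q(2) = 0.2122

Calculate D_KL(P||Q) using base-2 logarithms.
0.2827 bits

D_KL(P||Q) = Σ P(x) log₂(P(x)/Q(x))

Computing term by term:
  P(1)·log₂(P(1)/Q(1)) = 0.9901·log₂(0.9901/0.7878) = 0.32648
  P(2)·log₂(P(2)/Q(2)) = 0.0099·log₂(0.0099/0.2122) = -0.04378

D_KL(P||Q) = 0.32648 - 0.04378 = 0.28270 ≈ 0.2827 bits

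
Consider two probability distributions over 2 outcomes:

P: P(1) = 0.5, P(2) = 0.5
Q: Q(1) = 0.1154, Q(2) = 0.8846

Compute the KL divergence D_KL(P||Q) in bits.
0.6461 bits

D_KL(P||Q) = Σ P(x) log₂(P(x)/Q(x))

Computing term by term:
  P(1)·log₂(P(1)/Q(1)) = 0.5·log₂(0.5/0.1154) = 1.05764
  P(2)·log₂(P(2)/Q(2)) = 0.5·log₂(0.5/0.8846) = -0.41155

D_KL(P||Q) = 1.05764 - 0.41155 = 0.64609 ≈ 0.6461 bits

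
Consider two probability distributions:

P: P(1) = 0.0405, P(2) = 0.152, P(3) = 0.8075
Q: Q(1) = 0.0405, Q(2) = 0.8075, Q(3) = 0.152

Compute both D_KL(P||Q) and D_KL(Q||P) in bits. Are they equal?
D_KL(P||Q) = 1.5794 bits, D_KL(Q||P) = 1.5794 bits. Yes, in this case they are equal (although KL divergence is not symmetric in general).

D_KL(P||Q) = Σ P(x) log₂(P(x)/Q(x))

Computing term by term:
  P(1)·log₂(P(1)/Q(1)) = 0.0405·log₂(0.0405/0.0405) = 0.00000
  P(2)·log₂(P(2)/Q(2)) = 0.152·log₂(0.152/0.8075) = -0.36623
  P(3)·log₂(P(3)/Q(3)) = 0.8075·log₂(0.8075/0.152) = 1.94558

D_KL(P||Q) = 0.00000 - 0.36623 + 1.94558 = 1.57935 ≈ 1.5794 bits

D_KL(Q||P) = Σ Q(x) log₂(Q(x)/P(x))

Computing term by term:
  Q(1)·log₂(Q(1)/P(1)) = 0.0405·log₂(0.0405/0.0405) = 0.00000
  Q(2)·log₂(Q(2)/P(2)) = 0.8075·log₂(0.8075/0.152) = 1.94558
  Q(3)·log₂(Q(3)/P(3)) = 0.152·log₂(0.152/0.8075) = -0.36623

D_KL(Q||P) = 0.00000 + 1.94558 - 0.36623 = 1.57935 ≈ 1.5794 bits

These ARE equal here. Q is P with outcomes relabeled (Q(2) = P(3), Q(3) = P(2)) by a relabeling that is its own inverse, so the two sums contain exactly the same terms in a different order. This is a special case — KL divergence is not symmetric in general: D_KL(P||Q) ≠ D_KL(Q||P) for most P, Q.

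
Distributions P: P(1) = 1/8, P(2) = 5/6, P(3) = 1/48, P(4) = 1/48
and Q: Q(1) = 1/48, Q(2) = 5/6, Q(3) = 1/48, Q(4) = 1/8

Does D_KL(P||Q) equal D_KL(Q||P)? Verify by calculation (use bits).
D_KL(P||Q) = 0.2693 bits, D_KL(Q||P) = 0.2693 bits. Yes — for this pair D_KL(P||Q) = D_KL(Q||P).

D_KL(P||Q) = Σ P(x) log₂(P(x)/Q(x))

Computing term by term:
  P(1)·log₂(P(1)/Q(1)) = (1/8)·log₂((1/8)/(1/48)) = 0.32312
  P(2)·log₂(P(2)/Q(2)) = (5/6)·log₂((5/6)/(5/6)) = 0.00000
  P(3)·log₂(P(3)/Q(3)) = (1/48)·log₂((1/48)/(1/48)) = 0.00000
  P(4)·log₂(P(4)/Q(4)) = (1/48)·log₂((1/48)/(1/8)) = -0.05385

D_KL(P||Q) = 0.32312 + 0.00000 + 0.00000 - 0.05385 = 0.26927 ≈ 0.2693 bits

D_KL(Q||P) = Σ Q(x) log₂(Q(x)/P(x))

Computing term by term:
  Q(1)·log₂(Q(1)/P(1)) = (1/48)·log₂((1/48)/(1/8)) = -0.05385
  Q(2)·log₂(Q(2)/P(2)) = (5/6)·log₂((5/6)/(5/6)) = 0.00000
  Q(3)·log₂(Q(3)/P(3)) = (1/48)·log₂((1/48)/(1/48)) = 0.00000
  Q(4)·log₂(Q(4)/P(4)) = (1/8)·log₂((1/8)/(1/48)) = 0.32312

D_KL(Q||P) = -0.05385 + 0.00000 + 0.00000 + 0.32312 = 0.26927 ≈ 0.2693 bits

These ARE equal here. Q is P with outcomes relabeled (Q(1) = P(4), Q(4) = P(1)) by a relabeling that is its own inverse, so the two sums contain exactly the same terms in a different order. This is a special case — KL divergence is not symmetric in general: D_KL(P||Q) ≠ D_KL(Q||P) for most P, Q.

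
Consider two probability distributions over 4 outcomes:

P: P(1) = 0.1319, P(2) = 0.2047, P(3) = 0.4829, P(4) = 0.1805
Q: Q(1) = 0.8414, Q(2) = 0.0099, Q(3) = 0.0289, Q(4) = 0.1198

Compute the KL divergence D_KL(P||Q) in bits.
2.6105 bits

D_KL(P||Q) = Σ P(x) log₂(P(x)/Q(x))

Computing term by term:
  P(1)·log₂(P(1)/Q(1)) = 0.1319·log₂(0.1319/0.8414) = -0.35261
  P(2)·log₂(P(2)/Q(2)) = 0.2047·log₂(0.2047/0.0099) = 0.89453
  P(3)·log₂(P(3)/Q(3)) = 0.4829·log₂(0.4829/0.0289) = 1.96182
  P(4)·log₂(P(4)/Q(4)) = 0.1805·log₂(0.1805/0.1198) = 0.10674

D_KL(P||Q) = -0.35261 + 0.89453 + 1.96182 + 0.10674 = 2.61048 ≈ 2.6105 bits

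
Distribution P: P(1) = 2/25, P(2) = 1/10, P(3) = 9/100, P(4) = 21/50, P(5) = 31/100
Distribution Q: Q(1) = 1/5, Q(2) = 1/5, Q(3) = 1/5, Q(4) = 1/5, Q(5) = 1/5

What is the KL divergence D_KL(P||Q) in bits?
0.3361 bits

D_KL(P||Q) = Σ P(x) log₂(P(x)/Q(x))

Computing term by term:
  P(1)·log₂(P(1)/Q(1)) = (2/25)·log₂((2/25)/(1/5)) = -0.10575
  P(2)·log₂(P(2)/Q(2)) = (1/10)·log₂((1/10)/(1/5)) = -0.10000
  P(3)·log₂(P(3)/Q(3)) = (9/100)·log₂((9/100)/(1/5)) = -0.10368
  P(4)·log₂(P(4)/Q(4)) = (21/50)·log₂((21/50)/(1/5)) = 0.44956
  P(5)·log₂(P(5)/Q(5)) = (31/100)·log₂((31/100)/(1/5)) = 0.19600

D_KL(P||Q) = -0.10575 - 0.10000 - 0.10368 + 0.44956 + 0.19600 = 0.33613 ≈ 0.3361 bits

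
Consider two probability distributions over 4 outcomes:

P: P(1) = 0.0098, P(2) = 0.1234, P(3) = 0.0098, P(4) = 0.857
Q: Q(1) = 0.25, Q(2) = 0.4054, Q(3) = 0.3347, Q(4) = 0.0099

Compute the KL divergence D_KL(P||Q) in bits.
5.2079 bits

D_KL(P||Q) = Σ P(x) log₂(P(x)/Q(x))

Computing term by term:
  P(1)·log₂(P(1)/Q(1)) = 0.0098·log₂(0.0098/0.25) = -0.04580
  P(2)·log₂(P(2)/Q(2)) = 0.1234·log₂(0.1234/0.4054) = -0.21175
  P(3)·log₂(P(3)/Q(3)) = 0.0098·log₂(0.0098/0.3347) = -0.04992
  P(4)·log₂(P(4)/Q(4)) = 0.857·log₂(0.857/0.0099) = 5.51541

D_KL(P||Q) = -0.04580 - 0.21175 - 0.04992 + 5.51541 = 5.20794 ≈ 5.2079 bits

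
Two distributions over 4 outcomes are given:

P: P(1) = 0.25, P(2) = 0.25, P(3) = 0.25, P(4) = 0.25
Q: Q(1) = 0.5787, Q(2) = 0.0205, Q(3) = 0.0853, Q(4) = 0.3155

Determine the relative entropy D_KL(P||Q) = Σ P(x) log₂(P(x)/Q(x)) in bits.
0.9032 bits

D_KL(P||Q) = Σ P(x) log₂(P(x)/Q(x))

Computing term by term:
  P(1)·log₂(P(1)/Q(1)) = 0.25·log₂(0.25/0.5787) = -0.30272
  P(2)·log₂(P(2)/Q(2)) = 0.25·log₂(0.25/0.0205) = 0.90206
  P(3)·log₂(P(3)/Q(3)) = 0.25·log₂(0.25/0.0853) = 0.38783
  P(4)·log₂(P(4)/Q(4)) = 0.25·log₂(0.25/0.3155) = -0.08393

D_KL(P||Q) = -0.30272 + 0.90206 + 0.38783 - 0.08393 = 0.90324 ≈ 0.9032 bits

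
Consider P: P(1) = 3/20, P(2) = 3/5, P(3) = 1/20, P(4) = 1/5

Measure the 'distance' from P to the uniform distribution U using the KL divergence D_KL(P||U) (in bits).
0.4668 bits

U(i) = 1/4 for all i

D_KL(P||U) = Σ P(x) log₂(P(x) / (1/4))
           = Σ P(x) log₂(P(x)) + log₂(4)
           = log₂(4) - H(P)

H(P) = -Σ P(x) log₂(P(x)):
  -P(1)·log₂(P(1)) = -(3/20)·log₂(3/20) = 0.41054
  -P(2)·log₂(P(2)) = -(3/5)·log₂(3/5) = 0.44218
  -P(3)·log₂(P(3)) = -(1/20)·log₂(1/20) = 0.21610
  -P(4)·log₂(P(4)) = -(1/5)·log₂(1/5) = 0.46439
H(P) = 0.41054 + 0.44218 + 0.21610 + 0.46439 = 1.53321 bits

log₂(4) = 2.00000 bits

D_KL(P||U) = 2.00000 - 1.53321 = 0.46679 ≈ 0.4668 bits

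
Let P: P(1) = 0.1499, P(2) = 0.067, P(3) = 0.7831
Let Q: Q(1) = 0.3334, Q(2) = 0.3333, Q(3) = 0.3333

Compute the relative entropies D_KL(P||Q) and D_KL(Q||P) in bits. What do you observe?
D_KL(P||Q) = 0.6371 bits, D_KL(Q||P) = 0.7452 bits. The two directions give different values (D_KL(Q||P) exceeds D_KL(P||Q) by 0.1081 bits): KL divergence is asymmetric.

D_KL(P||Q) = Σ P(x) log₂(P(x)/Q(x))

Computing term by term:
  P(1)·log₂(P(1)/Q(1)) = 0.1499·log₂(0.1499/0.3334) = -0.17287
  P(2)·log₂(P(2)/Q(2)) = 0.067·log₂(0.067/0.3333) = -0.15508
  P(3)·log₂(P(3)/Q(3)) = 0.7831·log₂(0.7831/0.3333) = 0.96507

D_KL(P||Q) = -0.17287 - 0.15508 + 0.96507 = 0.63712 ≈ 0.6371 bits

D_KL(Q||P) = Σ Q(x) log₂(Q(x)/P(x))

Computing term by term:
  Q(1)·log₂(Q(1)/P(1)) = 0.3334·log₂(0.3334/0.1499) = 0.38449
  Q(2)·log₂(Q(2)/P(2)) = 0.3333·log₂(0.3333/0.067) = 0.77145
  Q(3)·log₂(Q(3)/P(3)) = 0.3333·log₂(0.3333/0.7831) = -0.41075

D_KL(Q||P) = 0.38449 + 0.77145 - 0.41075 = 0.74519 ≈ 0.7452 bits

These are NOT equal (difference: 0.1081 bits). KL divergence is asymmetric: D_KL(P||Q) ≠ D_KL(Q||P) in general.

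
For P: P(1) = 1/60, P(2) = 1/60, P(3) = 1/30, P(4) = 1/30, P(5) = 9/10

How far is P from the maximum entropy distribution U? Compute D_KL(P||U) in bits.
1.6611 bits

U(i) = 1/5 for all i

D_KL(P||U) = Σ P(x) log₂(P(x) / (1/5))
           = Σ P(x) log₂(P(x)) + log₂(5)
           = log₂(5) - H(P)

H(P) = -Σ P(x) log₂(P(x)):
  -P(1)·log₂(P(1)) = -(1/60)·log₂(1/60) = 0.09845
  -P(2)·log₂(P(2)) = -(1/60)·log₂(1/60) = 0.09845
  -P(3)·log₂(P(3)) = -(1/30)·log₂(1/30) = 0.16356
  -P(4)·log₂(P(4)) = -(1/30)·log₂(1/30) = 0.16356
  -P(5)·log₂(P(5)) = -(9/10)·log₂(9/10) = 0.13680
H(P) = 0.09845 + 0.09845 + 0.16356 + 0.16356 + 0.13680 = 0.66082 bits

log₂(5) = 2.32193 bits

D_KL(P||U) = 2.32193 - 0.66082 = 1.66111 ≈ 1.6611 bits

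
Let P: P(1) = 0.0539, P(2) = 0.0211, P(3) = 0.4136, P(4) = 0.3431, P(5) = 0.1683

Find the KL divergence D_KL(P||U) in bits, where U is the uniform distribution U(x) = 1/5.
0.4884 bits

U(i) = 1/5 for all i

D_KL(P||U) = Σ P(x) log₂(P(x) / (1/5))
           = Σ P(x) log₂(P(x)) + log₂(5)
           = log₂(5) - H(P)

H(P) = -Σ P(x) log₂(P(x)):
  -P(1)·log₂(P(1)) = -(0.0539)·log₂(0.0539) = 0.22711
  -P(2)·log₂(P(2)) = -(0.0211)·log₂(0.0211) = 0.11746
  -P(3)·log₂(P(3)) = -(0.4136)·log₂(0.4136) = 0.52680
  -P(4)·log₂(P(4)) = -(0.3431)·log₂(0.3431) = 0.52951
  -P(5)·log₂(P(5)) = -(0.1683)·log₂(0.1683) = 0.43268
H(P) = 0.22711 + 0.11746 + 0.52680 + 0.52951 + 0.43268 = 1.83356 bits

log₂(5) = 2.32193 bits

D_KL(P||U) = 2.32193 - 1.83356 = 0.48837 ≈ 0.4884 bits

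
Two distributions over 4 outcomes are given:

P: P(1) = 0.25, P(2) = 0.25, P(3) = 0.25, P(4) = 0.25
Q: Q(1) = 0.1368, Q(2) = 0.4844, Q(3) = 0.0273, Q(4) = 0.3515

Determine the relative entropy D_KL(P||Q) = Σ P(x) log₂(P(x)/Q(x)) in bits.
0.6547 bits

D_KL(P||Q) = Σ P(x) log₂(P(x)/Q(x))

Computing term by term:
  P(1)·log₂(P(1)/Q(1)) = 0.25·log₂(0.25/0.1368) = 0.21746
  P(2)·log₂(P(2)/Q(2)) = 0.25·log₂(0.25/0.4844) = -0.23857
  P(3)·log₂(P(3)/Q(3)) = 0.25·log₂(0.25/0.0273) = 0.79874
  P(4)·log₂(P(4)/Q(4)) = 0.25·log₂(0.25/0.3515) = -0.12290

D_KL(P||Q) = 0.21746 - 0.23857 + 0.79874 - 0.12290 = 0.65473 ≈ 0.6547 bits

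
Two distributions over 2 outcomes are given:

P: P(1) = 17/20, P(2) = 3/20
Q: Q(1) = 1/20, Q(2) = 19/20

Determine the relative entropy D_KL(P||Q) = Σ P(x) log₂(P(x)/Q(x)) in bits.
3.0749 bits

D_KL(P||Q) = Σ P(x) log₂(P(x)/Q(x))

Computing term by term:
  P(1)·log₂(P(1)/Q(1)) = (17/20)·log₂((17/20)/(1/20)) = 3.47434
  P(2)·log₂(P(2)/Q(2)) = (3/20)·log₂((3/20)/(19/20)) = -0.39944

D_KL(P||Q) = 3.47434 - 0.39944 = 3.07490 ≈ 3.0749 bits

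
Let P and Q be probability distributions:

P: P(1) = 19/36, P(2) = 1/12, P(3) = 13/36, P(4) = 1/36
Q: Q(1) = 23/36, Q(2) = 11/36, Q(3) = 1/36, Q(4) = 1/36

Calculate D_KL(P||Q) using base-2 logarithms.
1.0346 bits

D_KL(P||Q) = Σ P(x) log₂(P(x)/Q(x))

Computing term by term:
  P(1)·log₂(P(1)/Q(1)) = (19/36)·log₂((19/36)/(23/36)) = -0.14547
  P(2)·log₂(P(2)/Q(2)) = (1/12)·log₂((1/12)/(11/36)) = -0.15621
  P(3)·log₂(P(3)/Q(3)) = (13/36)·log₂((13/36)/(1/36)) = 1.33627
  P(4)·log₂(P(4)/Q(4)) = (1/36)·log₂((1/36)/(1/36)) = 0.00000

D_KL(P||Q) = -0.14547 - 0.15621 + 1.33627 + 0.00000 = 1.03459 ≈ 1.0346 bits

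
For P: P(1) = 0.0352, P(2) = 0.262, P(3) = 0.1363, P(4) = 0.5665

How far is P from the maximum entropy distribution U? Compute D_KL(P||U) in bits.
0.4674 bits

U(i) = 1/4 for all i

D_KL(P||U) = Σ P(x) log₂(P(x) / (1/4))
           = Σ P(x) log₂(P(x)) + log₂(4)
           = log₂(4) - H(P)

H(P) = -Σ P(x) log₂(P(x)):
  -P(1)·log₂(P(1)) = -(0.0352)·log₂(0.0352) = 0.16996
  -P(2)·log₂(P(2)) = -(0.262)·log₂(0.262) = 0.50628
  -P(3)·log₂(P(3)) = -(0.1363)·log₂(0.1363) = 0.39188
  -P(4)·log₂(P(4)) = -(0.5665)·log₂(0.5665) = 0.46445
H(P) = 0.16996 + 0.50628 + 0.39188 + 0.46445 = 1.53257 bits

log₂(4) = 2.00000 bits

D_KL(P||U) = 2.00000 - 1.53257 = 0.46743 ≈ 0.4674 bits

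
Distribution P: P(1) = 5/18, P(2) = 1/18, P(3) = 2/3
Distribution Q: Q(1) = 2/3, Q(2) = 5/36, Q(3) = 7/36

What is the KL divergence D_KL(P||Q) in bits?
0.7608 bits

D_KL(P||Q) = Σ P(x) log₂(P(x)/Q(x))

Computing term by term:
  P(1)·log₂(P(1)/Q(1)) = (5/18)·log₂((5/18)/(2/3)) = -0.35084
  P(2)·log₂(P(2)/Q(2)) = (1/18)·log₂((1/18)/(5/36)) = -0.07344
  P(3)·log₂(P(3)/Q(3)) = (2/3)·log₂((2/3)/(7/36)) = 1.18507

D_KL(P||Q) = -0.35084 - 0.07344 + 1.18507 = 0.76079 ≈ 0.7608 bits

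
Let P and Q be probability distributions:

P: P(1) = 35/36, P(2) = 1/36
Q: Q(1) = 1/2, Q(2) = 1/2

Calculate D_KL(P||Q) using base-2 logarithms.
0.8169 bits

D_KL(P||Q) = Σ P(x) log₂(P(x)/Q(x))

Computing term by term:
  P(1)·log₂(P(1)/Q(1)) = (35/36)·log₂((35/36)/(1/2)) = 0.93271
  P(2)·log₂(P(2)/Q(2)) = (1/36)·log₂((1/36)/(1/2)) = -0.11583

D_KL(P||Q) = 0.93271 - 0.11583 = 0.81688 ≈ 0.8169 bits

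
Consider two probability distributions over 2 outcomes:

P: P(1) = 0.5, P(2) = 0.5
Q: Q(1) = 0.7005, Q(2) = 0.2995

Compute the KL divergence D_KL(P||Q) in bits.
0.1265 bits

D_KL(P||Q) = Σ P(x) log₂(P(x)/Q(x))

Computing term by term:
  P(1)·log₂(P(1)/Q(1)) = 0.5·log₂(0.5/0.7005) = -0.24323
  P(2)·log₂(P(2)/Q(2)) = 0.5·log₂(0.5/0.2995) = 0.36969

D_KL(P||Q) = -0.24323 + 0.36969 = 0.12646 ≈ 0.1265 bits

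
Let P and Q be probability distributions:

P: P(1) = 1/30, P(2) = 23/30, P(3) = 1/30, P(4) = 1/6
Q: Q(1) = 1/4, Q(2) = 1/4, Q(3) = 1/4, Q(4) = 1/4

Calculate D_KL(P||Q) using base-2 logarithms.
0.9482 bits

D_KL(P||Q) = Σ P(x) log₂(P(x)/Q(x))

Computing term by term:
  P(1)·log₂(P(1)/Q(1)) = (1/30)·log₂((1/30)/(1/4)) = -0.09690
  P(2)·log₂(P(2)/Q(2)) = (23/30)·log₂((23/30)/(1/4)) = 1.23945
  P(3)·log₂(P(3)/Q(3)) = (1/30)·log₂((1/30)/(1/4)) = -0.09690
  P(4)·log₂(P(4)/Q(4)) = (1/6)·log₂((1/6)/(1/4)) = -0.09749

D_KL(P||Q) = -0.09690 + 1.23945 - 0.09690 - 0.09749 = 0.94816 ≈ 0.9482 bits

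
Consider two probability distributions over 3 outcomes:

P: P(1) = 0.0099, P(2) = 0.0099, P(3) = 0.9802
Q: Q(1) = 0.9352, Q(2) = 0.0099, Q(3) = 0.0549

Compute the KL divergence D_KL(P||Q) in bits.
4.0109 bits

D_KL(P||Q) = Σ P(x) log₂(P(x)/Q(x))

Computing term by term:
  P(1)·log₂(P(1)/Q(1)) = 0.0099·log₂(0.0099/0.9352) = -0.06496
  P(2)·log₂(P(2)/Q(2)) = 0.0099·log₂(0.0099/0.0099) = 0.00000
  P(3)·log₂(P(3)/Q(3)) = 0.9802·log₂(0.9802/0.0549) = 4.07587

D_KL(P||Q) = -0.06496 + 0.00000 + 4.07587 = 4.01091 ≈ 4.0109 bits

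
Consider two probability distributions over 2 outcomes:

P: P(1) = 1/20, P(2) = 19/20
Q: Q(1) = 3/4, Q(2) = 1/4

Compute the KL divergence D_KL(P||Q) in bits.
1.6344 bits

D_KL(P||Q) = Σ P(x) log₂(P(x)/Q(x))

Computing term by term:
  P(1)·log₂(P(1)/Q(1)) = (1/20)·log₂((1/20)/(3/4)) = -0.19534
  P(2)·log₂(P(2)/Q(2)) = (19/20)·log₂((19/20)/(1/4)) = 1.82970

D_KL(P||Q) = -0.19534 + 1.82970 = 1.63436 ≈ 1.6344 bits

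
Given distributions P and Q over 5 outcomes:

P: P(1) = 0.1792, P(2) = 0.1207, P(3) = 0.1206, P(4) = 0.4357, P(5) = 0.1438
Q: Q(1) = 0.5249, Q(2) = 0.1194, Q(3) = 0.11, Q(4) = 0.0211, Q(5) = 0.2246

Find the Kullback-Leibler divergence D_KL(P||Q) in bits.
1.5507 bits

D_KL(P||Q) = Σ P(x) log₂(P(x)/Q(x))

Computing term by term:
  P(1)·log₂(P(1)/Q(1)) = 0.1792·log₂(0.1792/0.5249) = -0.27784
  P(2)·log₂(P(2)/Q(2)) = 0.1207·log₂(0.1207/0.1194) = 0.00189
  P(3)·log₂(P(3)/Q(3)) = 0.1206·log₂(0.1206/0.11) = 0.01601
  P(4)·log₂(P(4)/Q(4)) = 0.4357·log₂(0.4357/0.0211) = 1.90315
  P(5)·log₂(P(5)/Q(5)) = 0.1438·log₂(0.1438/0.2246) = -0.09251

D_KL(P||Q) = -0.27784 + 0.00189 + 0.01601 + 1.90315 - 0.09251 = 1.55070 ≈ 1.5507 bits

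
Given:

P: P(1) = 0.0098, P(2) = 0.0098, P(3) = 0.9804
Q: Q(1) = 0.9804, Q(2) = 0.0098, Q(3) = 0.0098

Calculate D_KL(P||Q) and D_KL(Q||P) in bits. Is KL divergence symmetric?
D_KL(P||Q) = 6.4491 bits, D_KL(Q||P) = 6.4491 bits. The two values coincide for this particular pair, but no — KL divergence is not symmetric in general.

D_KL(P||Q) = Σ P(x) log₂(P(x)/Q(x))

Computing term by term:
  P(1)·log₂(P(1)/Q(1)) = 0.0098·log₂(0.0098/0.9804) = -0.06512
  P(2)·log₂(P(2)/Q(2)) = 0.0098·log₂(0.0098/0.0098) = 0.00000
  P(3)·log₂(P(3)/Q(3)) = 0.9804·log₂(0.9804/0.0098) = 6.51421

D_KL(P||Q) = -0.06512 + 0.00000 + 6.51421 = 6.44909 ≈ 6.4491 bits

D_KL(Q||P) = Σ Q(x) log₂(Q(x)/P(x))

Computing term by term:
  Q(1)·log₂(Q(1)/P(1)) = 0.9804·log₂(0.9804/0.0098) = 6.51421
  Q(2)·log₂(Q(2)/P(2)) = 0.0098·log₂(0.0098/0.0098) = 0.00000
  Q(3)·log₂(Q(3)/P(3)) = 0.0098·log₂(0.0098/0.9804) = -0.06512

D_KL(Q||P) = 6.51421 + 0.00000 - 0.06512 = 6.44909 ≈ 6.4491 bits

These ARE equal here. Q is P with outcomes relabeled (Q(1) = P(3), Q(3) = P(1)) by a relabeling that is its own inverse, so the two sums contain exactly the same terms in a different order. This is a special case — KL divergence is not symmetric in general: D_KL(P||Q) ≠ D_KL(Q||P) for most P, Q.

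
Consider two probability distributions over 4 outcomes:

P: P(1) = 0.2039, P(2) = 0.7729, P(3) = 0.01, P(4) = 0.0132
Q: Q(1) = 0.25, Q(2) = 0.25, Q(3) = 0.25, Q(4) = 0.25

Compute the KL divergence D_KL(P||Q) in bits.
1.0961 bits

D_KL(P||Q) = Σ P(x) log₂(P(x)/Q(x))

Computing term by term:
  P(1)·log₂(P(1)/Q(1)) = 0.2039·log₂(0.2039/0.25) = -0.05996
  P(2)·log₂(P(2)/Q(2)) = 0.7729·log₂(0.7729/0.25) = 1.25855
  P(3)·log₂(P(3)/Q(3)) = 0.01·log₂(0.01/0.25) = -0.04644
  P(4)·log₂(P(4)/Q(4)) = 0.0132·log₂(0.0132/0.25) = -0.05601

D_KL(P||Q) = -0.05996 + 1.25855 - 0.04644 - 0.05601 = 1.09614 ≈ 1.0961 bits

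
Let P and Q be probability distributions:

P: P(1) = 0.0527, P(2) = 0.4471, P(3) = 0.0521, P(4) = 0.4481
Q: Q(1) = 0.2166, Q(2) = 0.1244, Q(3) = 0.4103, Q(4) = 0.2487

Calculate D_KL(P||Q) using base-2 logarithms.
0.9432 bits

D_KL(P||Q) = Σ P(x) log₂(P(x)/Q(x))

Computing term by term:
  P(1)·log₂(P(1)/Q(1)) = 0.0527·log₂(0.0527/0.2166) = -0.10746
  P(2)·log₂(P(2)/Q(2)) = 0.4471·log₂(0.4471/0.1244) = 0.82517
  P(3)·log₂(P(3)/Q(3)) = 0.0521·log₂(0.0521/0.4103) = -0.15512
  P(4)·log₂(P(4)/Q(4)) = 0.4481·log₂(0.4481/0.2487) = 0.38062

D_KL(P||Q) = -0.10746 + 0.82517 - 0.15512 + 0.38062 = 0.94321 ≈ 0.9432 bits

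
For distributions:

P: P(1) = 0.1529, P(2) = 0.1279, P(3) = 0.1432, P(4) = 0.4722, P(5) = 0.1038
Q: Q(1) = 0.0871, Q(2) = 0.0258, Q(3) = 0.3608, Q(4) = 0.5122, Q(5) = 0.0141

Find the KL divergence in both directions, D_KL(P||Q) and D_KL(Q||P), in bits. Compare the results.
D_KL(P||Q) = 0.4722 bits, D_KL(Q||P) = 0.3702 bits. D_KL(P||Q) is larger than D_KL(Q||P) by 0.1020 bits; the two directions differ.

D_KL(P||Q) = Σ P(x) log₂(P(x)/Q(x))

Computing term by term:
  P(1)·log₂(P(1)/Q(1)) = 0.1529·log₂(0.1529/0.0871) = 0.12413
  P(2)·log₂(P(2)/Q(2)) = 0.1279·log₂(0.1279/0.0258) = 0.29539
  P(3)·log₂(P(3)/Q(3)) = 0.1432·log₂(0.1432/0.3608) = -0.19091
  P(4)·log₂(P(4)/Q(4)) = 0.4722·log₂(0.4722/0.5122) = -0.05539
  P(5)·log₂(P(5)/Q(5)) = 0.1038·log₂(0.1038/0.0141) = 0.29895

D_KL(P||Q) = 0.12413 + 0.29539 - 0.19091 - 0.05539 + 0.29895 = 0.47217 ≈ 0.4722 bits

D_KL(Q||P) = Σ Q(x) log₂(Q(x)/P(x))

Computing term by term:
  Q(1)·log₂(Q(1)/P(1)) = 0.0871·log₂(0.0871/0.1529) = -0.07071
  Q(2)·log₂(Q(2)/P(2)) = 0.0258·log₂(0.0258/0.1279) = -0.05959
  Q(3)·log₂(Q(3)/P(3)) = 0.3608·log₂(0.3608/0.1432) = 0.48101
  Q(4)·log₂(Q(4)/P(4)) = 0.5122·log₂(0.5122/0.4722) = 0.06009
  Q(5)·log₂(Q(5)/P(5)) = 0.0141·log₂(0.0141/0.1038) = -0.04061

D_KL(Q||P) = -0.07071 - 0.05959 + 0.48101 + 0.06009 - 0.04061 = 0.37019 ≈ 0.3702 bits

These are NOT equal (difference: 0.1020 bits). KL divergence is asymmetric: D_KL(P||Q) ≠ D_KL(Q||P) in general.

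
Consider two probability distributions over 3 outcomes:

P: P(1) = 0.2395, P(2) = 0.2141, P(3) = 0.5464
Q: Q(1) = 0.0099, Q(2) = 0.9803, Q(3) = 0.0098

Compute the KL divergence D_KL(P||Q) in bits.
3.8006 bits

D_KL(P||Q) = Σ P(x) log₂(P(x)/Q(x))

Computing term by term:
  P(1)·log₂(P(1)/Q(1)) = 0.2395·log₂(0.2395/0.0099) = 1.10085
  P(2)·log₂(P(2)/Q(2)) = 0.2141·log₂(0.2141/0.9803) = -0.46994
  P(3)·log₂(P(3)/Q(3)) = 0.5464·log₂(0.5464/0.0098) = 3.16968

D_KL(P||Q) = 1.10085 - 0.46994 + 3.16968 = 3.80059 ≈ 3.8006 bits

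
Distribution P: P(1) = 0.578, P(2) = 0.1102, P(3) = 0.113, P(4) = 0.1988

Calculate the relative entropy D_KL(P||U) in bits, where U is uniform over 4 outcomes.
0.3735 bits

U(i) = 1/4 for all i

D_KL(P||U) = Σ P(x) log₂(P(x) / (1/4))
           = Σ P(x) log₂(P(x)) + log₂(4)
           = log₂(4) - H(P)

H(P) = -Σ P(x) log₂(P(x)):
  -P(1)·log₂(P(1)) = -(0.578)·log₂(0.578) = 0.45712
  -P(2)·log₂(P(2)) = -(0.1102)·log₂(0.1102) = 0.35063
  -P(3)·log₂(P(3)) = -(0.113)·log₂(0.113) = 0.35545
  -P(4)·log₂(P(4)) = -(0.1988)·log₂(0.1988) = 0.46333
H(P) = 0.45712 + 0.35063 + 0.35545 + 0.46333 = 1.62653 bits

log₂(4) = 2.00000 bits

D_KL(P||U) = 2.00000 - 1.62653 = 0.37347 ≈ 0.3735 bits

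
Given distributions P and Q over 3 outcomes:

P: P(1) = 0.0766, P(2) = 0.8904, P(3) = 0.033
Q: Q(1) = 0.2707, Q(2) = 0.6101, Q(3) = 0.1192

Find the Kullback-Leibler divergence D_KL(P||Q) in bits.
0.2850 bits

D_KL(P||Q) = Σ P(x) log₂(P(x)/Q(x))

Computing term by term:
  P(1)·log₂(P(1)/Q(1)) = 0.0766·log₂(0.0766/0.2707) = -0.13951
  P(2)·log₂(P(2)/Q(2)) = 0.8904·log₂(0.8904/0.6101) = 0.48563
  P(3)·log₂(P(3)/Q(3)) = 0.033·log₂(0.033/0.1192) = -0.06114

D_KL(P||Q) = -0.13951 + 0.48563 - 0.06114 = 0.28498 ≈ 0.2850 bits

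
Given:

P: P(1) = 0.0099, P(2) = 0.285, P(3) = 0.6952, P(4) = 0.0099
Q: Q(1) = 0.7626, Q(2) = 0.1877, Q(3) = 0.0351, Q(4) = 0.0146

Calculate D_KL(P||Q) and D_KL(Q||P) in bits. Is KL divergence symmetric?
D_KL(P||Q) = 3.0990 bits, D_KL(Q||P) = 4.5234 bits. No, KL divergence is not symmetric.

D_KL(P||Q) = Σ P(x) log₂(P(x)/Q(x))

Computing term by term:
  P(1)·log₂(P(1)/Q(1)) = 0.0099·log₂(0.0099/0.7626) = -0.06205
  P(2)·log₂(P(2)/Q(2)) = 0.285·log₂(0.285/0.1877) = 0.17172
  P(3)·log₂(P(3)/Q(3)) = 0.6952·log₂(0.6952/0.0351) = 2.99484
  P(4)·log₂(P(4)/Q(4)) = 0.0099·log₂(0.0099/0.0146) = -0.00555

D_KL(P||Q) = -0.06205 + 0.17172 + 2.99484 - 0.00555 = 3.09896 ≈ 3.0990 bits

D_KL(Q||P) = Σ Q(x) log₂(Q(x)/P(x))

Computing term by term:
  Q(1)·log₂(Q(1)/P(1)) = 0.7626·log₂(0.7626/0.0099) = 4.77948
  Q(2)·log₂(Q(2)/P(2)) = 0.1877·log₂(0.1877/0.285) = -0.11310
  Q(3)·log₂(Q(3)/P(3)) = 0.0351·log₂(0.0351/0.6952) = -0.15121
  Q(4)·log₂(Q(4)/P(4)) = 0.0146·log₂(0.0146/0.0099) = 0.00818

D_KL(Q||P) = 4.77948 - 0.11310 - 0.15121 + 0.00818 = 4.52335 ≈ 4.5234 bits

These are NOT equal (difference: 1.4244 bits). KL divergence is asymmetric: D_KL(P||Q) ≠ D_KL(Q||P) in general.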